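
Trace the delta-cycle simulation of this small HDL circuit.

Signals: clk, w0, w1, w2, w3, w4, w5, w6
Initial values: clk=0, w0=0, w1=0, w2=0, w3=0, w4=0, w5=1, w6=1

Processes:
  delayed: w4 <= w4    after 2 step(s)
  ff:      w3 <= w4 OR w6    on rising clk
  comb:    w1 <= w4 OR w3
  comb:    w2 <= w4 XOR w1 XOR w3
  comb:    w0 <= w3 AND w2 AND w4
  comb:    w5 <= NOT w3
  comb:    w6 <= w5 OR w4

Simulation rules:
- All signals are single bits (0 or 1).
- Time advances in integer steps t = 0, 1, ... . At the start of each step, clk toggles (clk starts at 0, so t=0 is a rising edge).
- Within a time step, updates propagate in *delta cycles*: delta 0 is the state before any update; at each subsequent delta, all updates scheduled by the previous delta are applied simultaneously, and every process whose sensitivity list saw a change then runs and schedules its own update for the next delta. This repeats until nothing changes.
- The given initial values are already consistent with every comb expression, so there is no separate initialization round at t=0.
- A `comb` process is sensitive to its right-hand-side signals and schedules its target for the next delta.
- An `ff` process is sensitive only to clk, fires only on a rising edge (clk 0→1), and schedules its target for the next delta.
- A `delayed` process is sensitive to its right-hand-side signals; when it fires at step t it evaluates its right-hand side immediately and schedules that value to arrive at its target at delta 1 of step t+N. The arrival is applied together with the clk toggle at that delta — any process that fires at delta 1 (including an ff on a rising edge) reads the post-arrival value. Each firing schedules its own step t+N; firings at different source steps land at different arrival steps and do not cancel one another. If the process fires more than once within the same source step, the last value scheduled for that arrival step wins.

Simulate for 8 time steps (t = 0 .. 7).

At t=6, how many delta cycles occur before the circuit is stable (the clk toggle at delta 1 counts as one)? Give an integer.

t=0 Δ0: w5=1 w4=0 w0=0 clk=0 w1=0 w3=0 w2=0 w6=1
  Δ1: clk:0→1
  Δ2: w3:0→1
  Δ3: w5:1→0, w1:0→1, w2:0→1
  Δ4: w2:1→0, w6:1→0
  (4Δ to stable)
t=1 Δ0: w5=0 w4=0 w0=0 clk=1 w1=1 w3=1 w2=0 w6=0
  Δ1: clk:1→0
  (1Δ to stable)
t=2 Δ0: w5=0 w4=0 w0=0 clk=0 w1=1 w3=1 w2=0 w6=0
  Δ1: clk:0→1
  Δ2: w3:1→0
  Δ3: w5:0→1, w1:1→0, w2:0→1
  Δ4: w2:1→0, w6:0→1
  (4Δ to stable)
t=3 Δ0: w5=1 w4=0 w0=0 clk=1 w1=0 w3=0 w2=0 w6=1
  Δ1: clk:1→0
  (1Δ to stable)
t=4 Δ0: w5=1 w4=0 w0=0 clk=0 w1=0 w3=0 w2=0 w6=1
  Δ1: clk:0→1
  Δ2: w3:0→1
  Δ3: w5:1→0, w1:0→1, w2:0→1
  Δ4: w2:1→0, w6:1→0
  (4Δ to stable)
t=5 Δ0: w5=0 w4=0 w0=0 clk=1 w1=1 w3=1 w2=0 w6=0
  Δ1: clk:1→0
  (1Δ to stable)
t=6 Δ0: w5=0 w4=0 w0=0 clk=0 w1=1 w3=1 w2=0 w6=0
  Δ1: clk:0→1
  Δ2: w3:1→0
  Δ3: w5:0→1, w1:1→0, w2:0→1
  Δ4: w2:1→0, w6:0→1
  (4Δ to stable)
t=7 Δ0: w5=1 w4=0 w0=0 clk=1 w1=0 w3=0 w2=0 w6=1
  Δ1: clk:1→0
  (1Δ to stable)

4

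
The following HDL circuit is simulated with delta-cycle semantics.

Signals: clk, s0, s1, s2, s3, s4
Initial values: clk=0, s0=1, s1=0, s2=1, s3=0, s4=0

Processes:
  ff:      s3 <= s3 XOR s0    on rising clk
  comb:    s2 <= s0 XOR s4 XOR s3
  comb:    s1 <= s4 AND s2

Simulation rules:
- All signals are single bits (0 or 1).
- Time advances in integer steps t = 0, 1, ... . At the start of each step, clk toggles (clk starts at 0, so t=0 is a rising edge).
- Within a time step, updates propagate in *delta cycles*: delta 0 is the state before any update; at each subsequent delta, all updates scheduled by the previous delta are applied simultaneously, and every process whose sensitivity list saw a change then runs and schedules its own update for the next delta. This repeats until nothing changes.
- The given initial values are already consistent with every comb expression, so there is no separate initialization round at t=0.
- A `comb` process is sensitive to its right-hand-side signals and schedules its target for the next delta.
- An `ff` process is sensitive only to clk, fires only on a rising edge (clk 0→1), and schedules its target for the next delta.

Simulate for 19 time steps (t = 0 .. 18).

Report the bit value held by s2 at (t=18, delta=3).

1

[bits: s0,s4,s3,s2,s1,clk]
t=0: Δ0=100100 Δ1=100101 Δ2=101101 Δ3=101001 | 3Δ
t=1: Δ0=101001 Δ1=101000 | 1Δ
t=2: Δ0=101000 Δ1=101001 Δ2=100001 Δ3=100101 | 3Δ
t=3: Δ0=100101 Δ1=100100 | 1Δ
t=4: Δ0=100100 Δ1=100101 Δ2=101101 Δ3=101001 | 3Δ
t=5: Δ0=101001 Δ1=101000 | 1Δ
t=6: Δ0=101000 Δ1=101001 Δ2=100001 Δ3=100101 | 3Δ
t=7: Δ0=100101 Δ1=100100 | 1Δ
t=8: Δ0=100100 Δ1=100101 Δ2=101101 Δ3=101001 | 3Δ
t=9: Δ0=101001 Δ1=101000 | 1Δ
t=10: Δ0=101000 Δ1=101001 Δ2=100001 Δ3=100101 | 3Δ
t=11: Δ0=100101 Δ1=100100 | 1Δ
t=12: Δ0=100100 Δ1=100101 Δ2=101101 Δ3=101001 | 3Δ
t=13: Δ0=101001 Δ1=101000 | 1Δ
t=14: Δ0=101000 Δ1=101001 Δ2=100001 Δ3=100101 | 3Δ
t=15: Δ0=100101 Δ1=100100 | 1Δ
t=16: Δ0=100100 Δ1=100101 Δ2=101101 Δ3=101001 | 3Δ
t=17: Δ0=101001 Δ1=101000 | 1Δ
t=18: Δ0=101000 Δ1=101001 Δ2=100001 Δ3=100101 | 3Δ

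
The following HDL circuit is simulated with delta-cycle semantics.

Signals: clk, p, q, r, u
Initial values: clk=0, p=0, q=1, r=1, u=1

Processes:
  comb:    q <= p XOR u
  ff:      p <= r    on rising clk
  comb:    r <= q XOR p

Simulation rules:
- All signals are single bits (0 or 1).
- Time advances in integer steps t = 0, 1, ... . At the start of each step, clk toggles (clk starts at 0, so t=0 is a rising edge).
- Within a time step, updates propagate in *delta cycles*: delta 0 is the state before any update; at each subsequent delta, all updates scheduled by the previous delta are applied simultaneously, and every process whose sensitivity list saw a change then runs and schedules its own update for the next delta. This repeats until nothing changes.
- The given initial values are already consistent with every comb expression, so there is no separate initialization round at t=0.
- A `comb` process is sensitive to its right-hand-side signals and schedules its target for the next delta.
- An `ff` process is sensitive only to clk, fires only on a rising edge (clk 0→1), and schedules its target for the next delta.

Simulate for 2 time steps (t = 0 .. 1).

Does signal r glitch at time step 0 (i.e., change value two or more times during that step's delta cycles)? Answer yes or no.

[bits: u,q,r,p,clk]
t=0: Δ0=11100 Δ1=11101 Δ2=11111 Δ3=10011 Δ4=10111 | 4Δ
t=1: Δ0=10111 Δ1=10110 | 1Δ

yes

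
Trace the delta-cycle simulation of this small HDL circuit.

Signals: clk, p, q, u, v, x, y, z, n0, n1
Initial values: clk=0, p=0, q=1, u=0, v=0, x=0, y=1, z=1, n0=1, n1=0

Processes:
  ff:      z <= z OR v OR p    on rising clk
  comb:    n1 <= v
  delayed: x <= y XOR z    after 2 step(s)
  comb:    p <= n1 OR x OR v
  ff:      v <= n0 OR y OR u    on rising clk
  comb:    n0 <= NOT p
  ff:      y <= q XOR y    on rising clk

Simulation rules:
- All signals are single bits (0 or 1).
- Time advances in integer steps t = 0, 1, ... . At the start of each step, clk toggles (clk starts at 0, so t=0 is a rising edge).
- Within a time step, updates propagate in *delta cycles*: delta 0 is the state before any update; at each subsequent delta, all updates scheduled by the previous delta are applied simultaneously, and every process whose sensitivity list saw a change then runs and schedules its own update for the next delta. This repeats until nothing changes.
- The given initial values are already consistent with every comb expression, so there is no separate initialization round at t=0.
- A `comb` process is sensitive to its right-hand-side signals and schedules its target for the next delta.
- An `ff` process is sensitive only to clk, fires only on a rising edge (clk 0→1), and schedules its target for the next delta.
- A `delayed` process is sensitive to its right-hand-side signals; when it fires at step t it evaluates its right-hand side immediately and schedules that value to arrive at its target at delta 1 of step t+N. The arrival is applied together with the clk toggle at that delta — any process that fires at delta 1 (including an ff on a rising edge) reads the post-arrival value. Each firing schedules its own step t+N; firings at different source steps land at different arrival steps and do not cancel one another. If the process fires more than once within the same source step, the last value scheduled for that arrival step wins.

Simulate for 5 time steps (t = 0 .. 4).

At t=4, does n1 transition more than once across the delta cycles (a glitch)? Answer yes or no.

no

[bits: clk,p,n0,u,q,z,y,n1,v,x]
t=0: Δ0=0010111000 Δ1=1010111000 Δ2=1010110010 Δ3=1110110110 Δ4=1100110110 | 4Δ
t=1: Δ0=1100110110 Δ1=0100110110 | 1Δ
t=2: Δ0=0100110110 Δ1=1100110111 Δ2=1100111101 Δ3=1100111001 | 3Δ
t=3: Δ0=1100111001 Δ1=0100111001 | 1Δ
t=4: Δ0=0100111001 Δ1=1100111000 Δ2=1000110010 Δ3=1110110110 Δ4=1100110110 | 4Δ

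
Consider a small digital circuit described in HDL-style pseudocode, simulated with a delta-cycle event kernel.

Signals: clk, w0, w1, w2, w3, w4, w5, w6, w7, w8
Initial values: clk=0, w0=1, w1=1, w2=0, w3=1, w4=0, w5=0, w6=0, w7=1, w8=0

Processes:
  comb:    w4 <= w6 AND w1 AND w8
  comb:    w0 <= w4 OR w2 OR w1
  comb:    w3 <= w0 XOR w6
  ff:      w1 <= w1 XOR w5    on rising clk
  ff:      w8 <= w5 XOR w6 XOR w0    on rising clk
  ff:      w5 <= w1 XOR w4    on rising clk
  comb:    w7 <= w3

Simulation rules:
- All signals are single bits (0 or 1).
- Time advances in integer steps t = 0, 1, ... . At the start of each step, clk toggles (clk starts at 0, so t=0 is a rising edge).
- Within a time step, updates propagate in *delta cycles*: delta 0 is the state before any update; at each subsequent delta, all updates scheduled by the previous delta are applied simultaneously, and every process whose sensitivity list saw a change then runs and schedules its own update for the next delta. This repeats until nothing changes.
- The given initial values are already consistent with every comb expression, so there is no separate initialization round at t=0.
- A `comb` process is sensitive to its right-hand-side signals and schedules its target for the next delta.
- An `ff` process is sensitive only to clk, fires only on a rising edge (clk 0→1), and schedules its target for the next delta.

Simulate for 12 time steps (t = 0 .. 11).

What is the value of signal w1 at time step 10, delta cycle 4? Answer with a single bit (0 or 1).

1

t=0 Δ0: clk=0 w0=1 w8=0 w4=0 w6=0 w7=1 w2=0 w5=0 w3=1 w1=1
  Δ1: clk:0→1
  Δ2: w8:0→1, w5:0→1
  (2Δ to stable)
t=1 Δ0: clk=1 w0=1 w8=1 w4=0 w6=0 w7=1 w2=0 w5=1 w3=1 w1=1
  Δ1: clk:1→0
  (1Δ to stable)
t=2 Δ0: clk=0 w0=1 w8=1 w4=0 w6=0 w7=1 w2=0 w5=1 w3=1 w1=1
  Δ1: clk:0→1
  Δ2: w8:1→0, w1:1→0
  Δ3: w0:1→0
  Δ4: w3:1→0
  Δ5: w7:1→0
  (5Δ to stable)
t=3 Δ0: clk=1 w0=0 w8=0 w4=0 w6=0 w7=0 w2=0 w5=1 w3=0 w1=0
  Δ1: clk:1→0
  (1Δ to stable)
t=4 Δ0: clk=0 w0=0 w8=0 w4=0 w6=0 w7=0 w2=0 w5=1 w3=0 w1=0
  Δ1: clk:0→1
  Δ2: w8:0→1, w5:1→0, w1:0→1
  Δ3: w0:0→1
  Δ4: w3:0→1
  Δ5: w7:0→1
  (5Δ to stable)
t=5 Δ0: clk=1 w0=1 w8=1 w4=0 w6=0 w7=1 w2=0 w5=0 w3=1 w1=1
  Δ1: clk:1→0
  (1Δ to stable)
t=6 Δ0: clk=0 w0=1 w8=1 w4=0 w6=0 w7=1 w2=0 w5=0 w3=1 w1=1
  Δ1: clk:0→1
  Δ2: w5:0→1
  (2Δ to stable)
t=7 Δ0: clk=1 w0=1 w8=1 w4=0 w6=0 w7=1 w2=0 w5=1 w3=1 w1=1
  Δ1: clk:1→0
  (1Δ to stable)
t=8 Δ0: clk=0 w0=1 w8=1 w4=0 w6=0 w7=1 w2=0 w5=1 w3=1 w1=1
  Δ1: clk:0→1
  Δ2: w8:1→0, w1:1→0
  Δ3: w0:1→0
  Δ4: w3:1→0
  Δ5: w7:1→0
  (5Δ to stable)
t=9 Δ0: clk=1 w0=0 w8=0 w4=0 w6=0 w7=0 w2=0 w5=1 w3=0 w1=0
  Δ1: clk:1→0
  (1Δ to stable)
t=10 Δ0: clk=0 w0=0 w8=0 w4=0 w6=0 w7=0 w2=0 w5=1 w3=0 w1=0
  Δ1: clk:0→1
  Δ2: w8:0→1, w5:1→0, w1:0→1
  Δ3: w0:0→1
  Δ4: w3:0→1
  Δ5: w7:0→1
  (5Δ to stable)
t=11 Δ0: clk=1 w0=1 w8=1 w4=0 w6=0 w7=1 w2=0 w5=0 w3=1 w1=1
  Δ1: clk:1→0
  (1Δ to stable)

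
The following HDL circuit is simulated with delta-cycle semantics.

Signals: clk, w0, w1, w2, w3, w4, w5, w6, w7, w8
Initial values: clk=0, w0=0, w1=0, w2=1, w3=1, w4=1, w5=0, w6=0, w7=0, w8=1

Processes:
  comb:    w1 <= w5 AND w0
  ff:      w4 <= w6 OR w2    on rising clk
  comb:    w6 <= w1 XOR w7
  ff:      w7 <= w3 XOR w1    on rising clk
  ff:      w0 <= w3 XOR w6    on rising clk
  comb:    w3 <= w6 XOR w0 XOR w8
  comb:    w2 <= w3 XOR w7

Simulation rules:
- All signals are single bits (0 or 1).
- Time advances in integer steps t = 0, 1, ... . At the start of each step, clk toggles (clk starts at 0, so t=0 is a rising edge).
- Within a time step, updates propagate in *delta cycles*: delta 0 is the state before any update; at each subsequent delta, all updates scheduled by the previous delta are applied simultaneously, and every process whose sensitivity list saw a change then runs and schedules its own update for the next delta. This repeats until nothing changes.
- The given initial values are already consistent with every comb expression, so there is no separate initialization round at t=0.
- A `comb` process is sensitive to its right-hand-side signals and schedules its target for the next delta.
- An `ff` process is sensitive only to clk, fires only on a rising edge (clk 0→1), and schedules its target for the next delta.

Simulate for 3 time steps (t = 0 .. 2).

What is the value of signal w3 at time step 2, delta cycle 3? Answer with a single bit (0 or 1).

t0.Δ0 w3=1 w6=0 w5=0 w1=0 clk=0 w7=0 w0=0 w2=1 w8=1 w4=1
t0.Δ1 w3=1 w6=0 w5=0 w1=0 clk=1 w7=0 w0=0 w2=1 w8=1 w4=1
t0.Δ2 w3=1 w6=0 w5=0 w1=0 clk=1 w7=1 w0=1 w2=1 w8=1 w4=1
t0.Δ3 w3=0 w6=1 w5=0 w1=0 clk=1 w7=1 w0=1 w2=0 w8=1 w4=1
t0.Δ4 w3=1 w6=1 w5=0 w1=0 clk=1 w7=1 w0=1 w2=1 w8=1 w4=1
t0.Δ5 w3=1 w6=1 w5=0 w1=0 clk=1 w7=1 w0=1 w2=0 w8=1 w4=1
t1.Δ0 w3=1 w6=1 w5=0 w1=0 clk=1 w7=1 w0=1 w2=0 w8=1 w4=1
t1.Δ1 w3=1 w6=1 w5=0 w1=0 clk=0 w7=1 w0=1 w2=0 w8=1 w4=1
t2.Δ0 w3=1 w6=1 w5=0 w1=0 clk=0 w7=1 w0=1 w2=0 w8=1 w4=1
t2.Δ1 w3=1 w6=1 w5=0 w1=0 clk=1 w7=1 w0=1 w2=0 w8=1 w4=1
t2.Δ2 w3=1 w6=1 w5=0 w1=0 clk=1 w7=1 w0=0 w2=0 w8=1 w4=1
t2.Δ3 w3=0 w6=1 w5=0 w1=0 clk=1 w7=1 w0=0 w2=0 w8=1 w4=1
t2.Δ4 w3=0 w6=1 w5=0 w1=0 clk=1 w7=1 w0=0 w2=1 w8=1 w4=1

0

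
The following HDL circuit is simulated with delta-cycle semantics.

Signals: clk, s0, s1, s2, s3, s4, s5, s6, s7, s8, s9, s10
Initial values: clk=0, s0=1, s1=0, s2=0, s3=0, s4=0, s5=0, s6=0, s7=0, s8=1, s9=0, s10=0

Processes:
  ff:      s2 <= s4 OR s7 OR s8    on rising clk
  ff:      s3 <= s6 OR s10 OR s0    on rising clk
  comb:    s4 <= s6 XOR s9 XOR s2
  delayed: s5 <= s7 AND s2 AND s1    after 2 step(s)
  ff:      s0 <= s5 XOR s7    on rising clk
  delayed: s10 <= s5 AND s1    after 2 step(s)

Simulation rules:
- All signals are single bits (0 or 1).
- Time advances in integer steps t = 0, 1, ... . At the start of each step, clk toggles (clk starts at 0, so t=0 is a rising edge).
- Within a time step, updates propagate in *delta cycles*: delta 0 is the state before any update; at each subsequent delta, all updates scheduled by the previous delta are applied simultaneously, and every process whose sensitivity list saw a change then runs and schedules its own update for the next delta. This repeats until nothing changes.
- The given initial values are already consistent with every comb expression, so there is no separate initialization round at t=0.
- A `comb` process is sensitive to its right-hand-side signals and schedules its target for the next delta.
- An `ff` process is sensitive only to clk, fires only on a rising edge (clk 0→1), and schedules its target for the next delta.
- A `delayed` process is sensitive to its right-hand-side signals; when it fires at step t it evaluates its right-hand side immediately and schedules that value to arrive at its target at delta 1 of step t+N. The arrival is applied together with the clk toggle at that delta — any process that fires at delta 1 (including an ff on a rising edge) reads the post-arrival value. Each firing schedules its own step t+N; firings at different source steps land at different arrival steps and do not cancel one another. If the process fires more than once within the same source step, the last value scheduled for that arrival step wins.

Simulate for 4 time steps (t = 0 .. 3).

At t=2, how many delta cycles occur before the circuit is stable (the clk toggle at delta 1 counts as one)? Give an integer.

t=0 Δ0: s0=1 s10=0 s1=0 s6=0 s9=0 s3=0 s7=0 s2=0 s5=0 s4=0 clk=0 s8=1
  Δ1: clk:0→1
  Δ2: s0:1→0, s3:0→1, s2:0→1
  Δ3: s4:0→1
  (3Δ to stable)
t=1 Δ0: s0=0 s10=0 s1=0 s6=0 s9=0 s3=1 s7=0 s2=1 s5=0 s4=1 clk=1 s8=1
  Δ1: clk:1→0
  (1Δ to stable)
t=2 Δ0: s0=0 s10=0 s1=0 s6=0 s9=0 s3=1 s7=0 s2=1 s5=0 s4=1 clk=0 s8=1
  Δ1: clk:0→1
  Δ2: s3:1→0
  (2Δ to stable)
t=3 Δ0: s0=0 s10=0 s1=0 s6=0 s9=0 s3=0 s7=0 s2=1 s5=0 s4=1 clk=1 s8=1
  Δ1: clk:1→0
  (1Δ to stable)

2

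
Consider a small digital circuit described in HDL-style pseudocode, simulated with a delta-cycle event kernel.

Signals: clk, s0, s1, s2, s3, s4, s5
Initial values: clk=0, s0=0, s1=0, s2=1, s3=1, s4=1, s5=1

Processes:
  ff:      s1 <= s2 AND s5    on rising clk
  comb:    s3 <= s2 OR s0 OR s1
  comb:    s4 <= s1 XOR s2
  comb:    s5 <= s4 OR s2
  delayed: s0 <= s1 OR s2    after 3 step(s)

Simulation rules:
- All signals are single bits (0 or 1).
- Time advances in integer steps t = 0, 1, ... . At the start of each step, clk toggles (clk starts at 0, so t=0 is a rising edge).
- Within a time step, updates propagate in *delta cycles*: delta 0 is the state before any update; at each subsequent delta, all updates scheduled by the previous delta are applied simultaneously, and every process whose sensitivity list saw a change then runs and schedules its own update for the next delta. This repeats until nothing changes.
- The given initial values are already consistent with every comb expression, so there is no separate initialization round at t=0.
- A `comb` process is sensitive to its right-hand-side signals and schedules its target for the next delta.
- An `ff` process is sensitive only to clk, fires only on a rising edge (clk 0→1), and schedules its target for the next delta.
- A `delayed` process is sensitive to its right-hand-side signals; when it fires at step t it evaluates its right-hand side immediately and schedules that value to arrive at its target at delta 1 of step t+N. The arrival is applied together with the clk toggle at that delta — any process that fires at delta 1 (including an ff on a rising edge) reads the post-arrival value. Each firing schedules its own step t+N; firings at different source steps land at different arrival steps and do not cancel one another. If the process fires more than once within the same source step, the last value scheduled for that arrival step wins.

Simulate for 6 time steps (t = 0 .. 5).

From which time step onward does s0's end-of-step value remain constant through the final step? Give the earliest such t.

3

[bits: s3,clk,s1,s2,s5,s4,s0]
t=0: Δ0=1001110 Δ1=1101110 Δ2=1111110 Δ3=1111100 | 3Δ
t=1: Δ0=1111100 Δ1=1011100 | 1Δ
t=2: Δ0=1011100 Δ1=1111100 | 1Δ
t=3: Δ0=1111100 Δ1=1011101 | 1Δ
t=4: Δ0=1011101 Δ1=1111101 | 1Δ
t=5: Δ0=1111101 Δ1=1011101 | 1Δ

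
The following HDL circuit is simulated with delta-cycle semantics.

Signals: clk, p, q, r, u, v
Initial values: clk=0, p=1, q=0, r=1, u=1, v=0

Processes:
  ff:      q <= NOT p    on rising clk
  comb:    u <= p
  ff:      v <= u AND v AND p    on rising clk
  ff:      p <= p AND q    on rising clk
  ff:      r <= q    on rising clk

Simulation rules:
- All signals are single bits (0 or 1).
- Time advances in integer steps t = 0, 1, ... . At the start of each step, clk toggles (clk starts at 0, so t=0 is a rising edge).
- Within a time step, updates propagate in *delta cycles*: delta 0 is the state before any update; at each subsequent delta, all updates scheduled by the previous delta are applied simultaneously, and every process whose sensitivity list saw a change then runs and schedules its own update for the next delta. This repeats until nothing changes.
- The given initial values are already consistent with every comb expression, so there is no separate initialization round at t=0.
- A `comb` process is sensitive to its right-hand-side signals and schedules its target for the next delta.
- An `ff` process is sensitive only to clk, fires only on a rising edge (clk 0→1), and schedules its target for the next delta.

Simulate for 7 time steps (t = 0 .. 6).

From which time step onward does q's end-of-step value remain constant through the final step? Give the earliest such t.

2

t0.Δ0 p=1 clk=0 r=1 v=0 u=1 q=0
t0.Δ1 p=1 clk=1 r=1 v=0 u=1 q=0
t0.Δ2 p=0 clk=1 r=0 v=0 u=1 q=0
t0.Δ3 p=0 clk=1 r=0 v=0 u=0 q=0
t1.Δ0 p=0 clk=1 r=0 v=0 u=0 q=0
t1.Δ1 p=0 clk=0 r=0 v=0 u=0 q=0
t2.Δ0 p=0 clk=0 r=0 v=0 u=0 q=0
t2.Δ1 p=0 clk=1 r=0 v=0 u=0 q=0
t2.Δ2 p=0 clk=1 r=0 v=0 u=0 q=1
t3.Δ0 p=0 clk=1 r=0 v=0 u=0 q=1
t3.Δ1 p=0 clk=0 r=0 v=0 u=0 q=1
t4.Δ0 p=0 clk=0 r=0 v=0 u=0 q=1
t4.Δ1 p=0 clk=1 r=0 v=0 u=0 q=1
t4.Δ2 p=0 clk=1 r=1 v=0 u=0 q=1
t5.Δ0 p=0 clk=1 r=1 v=0 u=0 q=1
t5.Δ1 p=0 clk=0 r=1 v=0 u=0 q=1
t6.Δ0 p=0 clk=0 r=1 v=0 u=0 q=1
t6.Δ1 p=0 clk=1 r=1 v=0 u=0 q=1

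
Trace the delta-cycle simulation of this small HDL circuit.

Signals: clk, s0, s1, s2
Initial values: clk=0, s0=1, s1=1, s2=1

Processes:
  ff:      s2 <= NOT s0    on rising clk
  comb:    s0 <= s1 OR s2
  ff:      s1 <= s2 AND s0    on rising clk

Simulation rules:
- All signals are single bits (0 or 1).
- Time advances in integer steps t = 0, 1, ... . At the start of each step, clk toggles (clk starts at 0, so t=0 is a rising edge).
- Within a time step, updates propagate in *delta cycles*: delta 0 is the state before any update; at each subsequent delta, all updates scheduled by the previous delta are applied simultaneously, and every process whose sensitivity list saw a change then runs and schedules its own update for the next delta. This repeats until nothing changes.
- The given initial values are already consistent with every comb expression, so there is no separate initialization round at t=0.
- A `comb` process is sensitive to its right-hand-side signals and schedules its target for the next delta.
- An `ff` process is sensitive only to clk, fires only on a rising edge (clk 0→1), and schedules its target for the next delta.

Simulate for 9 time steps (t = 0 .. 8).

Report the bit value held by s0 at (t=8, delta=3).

0

t0.Δ0 s2=1 clk=0 s1=1 s0=1
t0.Δ1 s2=1 clk=1 s1=1 s0=1
t0.Δ2 s2=0 clk=1 s1=1 s0=1
t1.Δ0 s2=0 clk=1 s1=1 s0=1
t1.Δ1 s2=0 clk=0 s1=1 s0=1
t2.Δ0 s2=0 clk=0 s1=1 s0=1
t2.Δ1 s2=0 clk=1 s1=1 s0=1
t2.Δ2 s2=0 clk=1 s1=0 s0=1
t2.Δ3 s2=0 clk=1 s1=0 s0=0
t3.Δ0 s2=0 clk=1 s1=0 s0=0
t3.Δ1 s2=0 clk=0 s1=0 s0=0
t4.Δ0 s2=0 clk=0 s1=0 s0=0
t4.Δ1 s2=0 clk=1 s1=0 s0=0
t4.Δ2 s2=1 clk=1 s1=0 s0=0
t4.Δ3 s2=1 clk=1 s1=0 s0=1
t5.Δ0 s2=1 clk=1 s1=0 s0=1
t5.Δ1 s2=1 clk=0 s1=0 s0=1
t6.Δ0 s2=1 clk=0 s1=0 s0=1
t6.Δ1 s2=1 clk=1 s1=0 s0=1
t6.Δ2 s2=0 clk=1 s1=1 s0=1
t7.Δ0 s2=0 clk=1 s1=1 s0=1
t7.Δ1 s2=0 clk=0 s1=1 s0=1
t8.Δ0 s2=0 clk=0 s1=1 s0=1
t8.Δ1 s2=0 clk=1 s1=1 s0=1
t8.Δ2 s2=0 clk=1 s1=0 s0=1
t8.Δ3 s2=0 clk=1 s1=0 s0=0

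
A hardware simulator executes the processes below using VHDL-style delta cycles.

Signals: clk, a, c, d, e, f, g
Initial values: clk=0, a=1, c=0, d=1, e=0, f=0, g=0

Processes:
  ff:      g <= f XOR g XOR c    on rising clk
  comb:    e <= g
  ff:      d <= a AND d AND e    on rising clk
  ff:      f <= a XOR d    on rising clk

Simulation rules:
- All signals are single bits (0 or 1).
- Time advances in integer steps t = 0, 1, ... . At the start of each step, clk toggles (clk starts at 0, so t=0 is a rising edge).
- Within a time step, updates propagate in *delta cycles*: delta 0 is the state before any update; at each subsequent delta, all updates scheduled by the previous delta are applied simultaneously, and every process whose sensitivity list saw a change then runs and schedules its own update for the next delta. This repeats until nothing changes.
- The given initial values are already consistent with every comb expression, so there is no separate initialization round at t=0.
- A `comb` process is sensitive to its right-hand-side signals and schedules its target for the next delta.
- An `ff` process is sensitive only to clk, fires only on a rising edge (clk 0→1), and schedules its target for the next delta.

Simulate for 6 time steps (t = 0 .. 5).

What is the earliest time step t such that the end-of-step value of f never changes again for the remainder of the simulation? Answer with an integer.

2

[bits: d,g,c,a,clk,e,f]
t=0: Δ0=1001000 Δ1=1001100 Δ2=0001100 | 2Δ
t=1: Δ0=0001100 Δ1=0001000 | 1Δ
t=2: Δ0=0001000 Δ1=0001100 Δ2=0001101 | 2Δ
t=3: Δ0=0001101 Δ1=0001001 | 1Δ
t=4: Δ0=0001001 Δ1=0001101 Δ2=0101101 Δ3=0101111 | 3Δ
t=5: Δ0=0101111 Δ1=0101011 | 1Δ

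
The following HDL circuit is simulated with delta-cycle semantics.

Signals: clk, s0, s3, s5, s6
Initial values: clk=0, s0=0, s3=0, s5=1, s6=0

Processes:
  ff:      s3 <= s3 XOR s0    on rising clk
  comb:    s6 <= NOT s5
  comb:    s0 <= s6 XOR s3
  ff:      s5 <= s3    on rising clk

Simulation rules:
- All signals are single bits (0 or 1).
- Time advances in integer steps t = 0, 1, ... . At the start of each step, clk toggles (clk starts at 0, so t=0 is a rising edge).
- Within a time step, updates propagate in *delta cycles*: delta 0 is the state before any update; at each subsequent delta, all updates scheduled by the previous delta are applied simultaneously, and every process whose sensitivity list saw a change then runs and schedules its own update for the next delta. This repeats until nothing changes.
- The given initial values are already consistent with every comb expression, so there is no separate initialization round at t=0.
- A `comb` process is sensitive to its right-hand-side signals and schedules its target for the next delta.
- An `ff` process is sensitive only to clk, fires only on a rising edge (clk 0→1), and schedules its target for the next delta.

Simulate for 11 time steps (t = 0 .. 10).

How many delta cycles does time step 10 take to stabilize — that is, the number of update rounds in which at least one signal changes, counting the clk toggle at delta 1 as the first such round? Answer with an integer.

[bits: s5,s3,s0,s6,clk]
t=0: Δ0=10000 Δ1=10001 Δ2=00001 Δ3=00011 Δ4=00111 | 4Δ
t=1: Δ0=00111 Δ1=00110 | 1Δ
t=2: Δ0=00110 Δ1=00111 Δ2=01111 Δ3=01011 | 3Δ
t=3: Δ0=01011 Δ1=01010 | 1Δ
t=4: Δ0=01010 Δ1=01011 Δ2=11011 Δ3=11001 Δ4=11101 | 4Δ
t=5: Δ0=11101 Δ1=11100 | 1Δ
t=6: Δ0=11100 Δ1=11101 Δ2=10101 Δ3=10001 | 3Δ
t=7: Δ0=10001 Δ1=10000 | 1Δ
t=8: Δ0=10000 Δ1=10001 Δ2=00001 Δ3=00011 Δ4=00111 | 4Δ
t=9: Δ0=00111 Δ1=00110 | 1Δ
t=10: Δ0=00110 Δ1=00111 Δ2=01111 Δ3=01011 | 3Δ

3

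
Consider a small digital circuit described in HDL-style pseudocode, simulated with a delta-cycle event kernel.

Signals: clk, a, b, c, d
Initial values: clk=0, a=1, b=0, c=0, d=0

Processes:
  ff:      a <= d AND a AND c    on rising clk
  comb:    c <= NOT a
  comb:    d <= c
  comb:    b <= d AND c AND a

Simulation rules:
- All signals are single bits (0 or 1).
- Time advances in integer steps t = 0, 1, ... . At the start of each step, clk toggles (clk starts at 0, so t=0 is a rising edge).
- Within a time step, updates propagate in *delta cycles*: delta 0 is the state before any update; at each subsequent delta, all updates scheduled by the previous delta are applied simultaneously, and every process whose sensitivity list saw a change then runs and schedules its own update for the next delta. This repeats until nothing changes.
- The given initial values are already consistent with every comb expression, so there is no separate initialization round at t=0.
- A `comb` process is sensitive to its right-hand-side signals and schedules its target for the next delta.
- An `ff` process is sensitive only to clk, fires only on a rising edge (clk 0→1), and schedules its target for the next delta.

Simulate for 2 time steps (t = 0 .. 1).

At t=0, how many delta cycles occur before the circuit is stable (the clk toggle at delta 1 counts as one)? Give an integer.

4

t=0 Δ0: d=0 c=0 b=0 clk=0 a=1
  Δ1: clk:0→1
  Δ2: a:1→0
  Δ3: c:0→1
  Δ4: d:0→1
  (4Δ to stable)
t=1 Δ0: d=1 c=1 b=0 clk=1 a=0
  Δ1: clk:1→0
  (1Δ to stable)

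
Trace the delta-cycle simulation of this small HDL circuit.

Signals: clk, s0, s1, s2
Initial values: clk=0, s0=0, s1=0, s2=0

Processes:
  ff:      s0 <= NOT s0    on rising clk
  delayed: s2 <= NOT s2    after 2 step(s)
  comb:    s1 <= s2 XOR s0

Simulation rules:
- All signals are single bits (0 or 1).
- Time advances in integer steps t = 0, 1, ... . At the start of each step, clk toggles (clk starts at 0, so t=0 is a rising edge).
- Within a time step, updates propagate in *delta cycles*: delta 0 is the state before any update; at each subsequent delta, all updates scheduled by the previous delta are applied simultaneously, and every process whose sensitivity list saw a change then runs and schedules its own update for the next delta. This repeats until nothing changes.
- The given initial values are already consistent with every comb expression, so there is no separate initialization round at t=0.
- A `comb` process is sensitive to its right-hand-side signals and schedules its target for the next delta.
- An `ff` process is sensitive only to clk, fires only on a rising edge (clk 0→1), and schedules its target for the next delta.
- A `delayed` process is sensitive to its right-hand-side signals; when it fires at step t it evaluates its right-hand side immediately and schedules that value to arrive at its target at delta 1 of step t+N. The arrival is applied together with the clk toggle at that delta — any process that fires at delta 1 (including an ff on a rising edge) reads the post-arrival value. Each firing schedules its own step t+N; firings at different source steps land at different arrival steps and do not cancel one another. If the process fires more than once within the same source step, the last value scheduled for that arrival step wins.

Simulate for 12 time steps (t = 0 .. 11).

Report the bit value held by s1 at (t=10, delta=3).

[bits: s0,s2,clk,s1]
t=0: Δ0=0000 Δ1=0010 Δ2=1010 Δ3=1011 | 3Δ
t=1: Δ0=1011 Δ1=1001 | 1Δ
t=2: Δ0=1001 Δ1=1011 Δ2=0011 Δ3=0010 | 3Δ
t=3: Δ0=0010 Δ1=0000 | 1Δ
t=4: Δ0=0000 Δ1=0010 Δ2=1010 Δ3=1011 | 3Δ
t=5: Δ0=1011 Δ1=1001 | 1Δ
t=6: Δ0=1001 Δ1=1011 Δ2=0011 Δ3=0010 | 3Δ
t=7: Δ0=0010 Δ1=0000 | 1Δ
t=8: Δ0=0000 Δ1=0010 Δ2=1010 Δ3=1011 | 3Δ
t=9: Δ0=1011 Δ1=1001 | 1Δ
t=10: Δ0=1001 Δ1=1011 Δ2=0011 Δ3=0010 | 3Δ
t=11: Δ0=0010 Δ1=0000 | 1Δ

0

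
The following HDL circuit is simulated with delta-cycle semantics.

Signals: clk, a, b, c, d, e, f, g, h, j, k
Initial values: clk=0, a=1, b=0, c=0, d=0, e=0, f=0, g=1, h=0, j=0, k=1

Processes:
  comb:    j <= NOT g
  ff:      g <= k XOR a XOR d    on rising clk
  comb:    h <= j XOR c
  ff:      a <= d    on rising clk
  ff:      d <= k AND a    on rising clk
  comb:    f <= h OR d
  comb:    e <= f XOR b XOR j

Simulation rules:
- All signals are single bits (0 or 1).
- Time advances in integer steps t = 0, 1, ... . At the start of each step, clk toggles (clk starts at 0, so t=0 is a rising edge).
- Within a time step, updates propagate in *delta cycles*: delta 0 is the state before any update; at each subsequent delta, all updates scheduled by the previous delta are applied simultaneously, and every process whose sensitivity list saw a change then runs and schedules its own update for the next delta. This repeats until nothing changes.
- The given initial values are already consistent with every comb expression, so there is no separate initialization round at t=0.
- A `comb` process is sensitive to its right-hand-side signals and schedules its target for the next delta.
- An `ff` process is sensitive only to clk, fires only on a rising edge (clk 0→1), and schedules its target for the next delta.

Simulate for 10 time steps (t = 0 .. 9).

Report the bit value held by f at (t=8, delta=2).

1

t0.Δ0 g=1 f=0 a=1 c=0 d=0 k=1 h=0 b=0 j=0 clk=0 e=0
t0.Δ1 g=1 f=0 a=1 c=0 d=0 k=1 h=0 b=0 j=0 clk=1 e=0
t0.Δ2 g=0 f=0 a=0 c=0 d=1 k=1 h=0 b=0 j=0 clk=1 e=0
t0.Δ3 g=0 f=1 a=0 c=0 d=1 k=1 h=0 b=0 j=1 clk=1 e=0
t0.Δ4 g=0 f=1 a=0 c=0 d=1 k=1 h=1 b=0 j=1 clk=1 e=0
t1.Δ0 g=0 f=1 a=0 c=0 d=1 k=1 h=1 b=0 j=1 clk=1 e=0
t1.Δ1 g=0 f=1 a=0 c=0 d=1 k=1 h=1 b=0 j=1 clk=0 e=0
t2.Δ0 g=0 f=1 a=0 c=0 d=1 k=1 h=1 b=0 j=1 clk=0 e=0
t2.Δ1 g=0 f=1 a=0 c=0 d=1 k=1 h=1 b=0 j=1 clk=1 e=0
t2.Δ2 g=0 f=1 a=1 c=0 d=0 k=1 h=1 b=0 j=1 clk=1 e=0
t3.Δ0 g=0 f=1 a=1 c=0 d=0 k=1 h=1 b=0 j=1 clk=1 e=0
t3.Δ1 g=0 f=1 a=1 c=0 d=0 k=1 h=1 b=0 j=1 clk=0 e=0
t4.Δ0 g=0 f=1 a=1 c=0 d=0 k=1 h=1 b=0 j=1 clk=0 e=0
t4.Δ1 g=0 f=1 a=1 c=0 d=0 k=1 h=1 b=0 j=1 clk=1 e=0
t4.Δ2 g=0 f=1 a=0 c=0 d=1 k=1 h=1 b=0 j=1 clk=1 e=0
t5.Δ0 g=0 f=1 a=0 c=0 d=1 k=1 h=1 b=0 j=1 clk=1 e=0
t5.Δ1 g=0 f=1 a=0 c=0 d=1 k=1 h=1 b=0 j=1 clk=0 e=0
t6.Δ0 g=0 f=1 a=0 c=0 d=1 k=1 h=1 b=0 j=1 clk=0 e=0
t6.Δ1 g=0 f=1 a=0 c=0 d=1 k=1 h=1 b=0 j=1 clk=1 e=0
t6.Δ2 g=0 f=1 a=1 c=0 d=0 k=1 h=1 b=0 j=1 clk=1 e=0
t7.Δ0 g=0 f=1 a=1 c=0 d=0 k=1 h=1 b=0 j=1 clk=1 e=0
t7.Δ1 g=0 f=1 a=1 c=0 d=0 k=1 h=1 b=0 j=1 clk=0 e=0
t8.Δ0 g=0 f=1 a=1 c=0 d=0 k=1 h=1 b=0 j=1 clk=0 e=0
t8.Δ1 g=0 f=1 a=1 c=0 d=0 k=1 h=1 b=0 j=1 clk=1 e=0
t8.Δ2 g=0 f=1 a=0 c=0 d=1 k=1 h=1 b=0 j=1 clk=1 e=0
t9.Δ0 g=0 f=1 a=0 c=0 d=1 k=1 h=1 b=0 j=1 clk=1 e=0
t9.Δ1 g=0 f=1 a=0 c=0 d=1 k=1 h=1 b=0 j=1 clk=0 e=0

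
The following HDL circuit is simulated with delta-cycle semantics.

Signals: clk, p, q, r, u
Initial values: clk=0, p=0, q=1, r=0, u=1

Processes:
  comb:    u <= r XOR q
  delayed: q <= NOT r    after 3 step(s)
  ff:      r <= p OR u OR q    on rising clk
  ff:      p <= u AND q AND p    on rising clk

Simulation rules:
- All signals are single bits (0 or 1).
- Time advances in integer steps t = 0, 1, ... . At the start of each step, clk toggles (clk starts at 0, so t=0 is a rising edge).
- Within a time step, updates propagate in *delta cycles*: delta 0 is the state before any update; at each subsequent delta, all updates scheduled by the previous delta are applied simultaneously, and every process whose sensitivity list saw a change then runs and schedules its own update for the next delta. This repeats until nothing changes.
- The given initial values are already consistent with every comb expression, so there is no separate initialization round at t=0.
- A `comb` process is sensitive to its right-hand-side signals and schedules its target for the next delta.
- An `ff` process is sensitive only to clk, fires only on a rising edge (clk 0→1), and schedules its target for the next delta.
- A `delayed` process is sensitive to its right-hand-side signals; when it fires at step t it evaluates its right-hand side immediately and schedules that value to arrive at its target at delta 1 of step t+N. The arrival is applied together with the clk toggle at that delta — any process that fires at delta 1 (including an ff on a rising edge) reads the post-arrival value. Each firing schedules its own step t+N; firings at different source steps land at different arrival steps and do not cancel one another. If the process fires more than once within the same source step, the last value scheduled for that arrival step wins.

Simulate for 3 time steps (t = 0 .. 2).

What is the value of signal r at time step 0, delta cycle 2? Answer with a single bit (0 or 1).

1

t0.Δ0 p=0 clk=0 r=0 q=1 u=1
t0.Δ1 p=0 clk=1 r=0 q=1 u=1
t0.Δ2 p=0 clk=1 r=1 q=1 u=1
t0.Δ3 p=0 clk=1 r=1 q=1 u=0
t1.Δ0 p=0 clk=1 r=1 q=1 u=0
t1.Δ1 p=0 clk=0 r=1 q=1 u=0
t2.Δ0 p=0 clk=0 r=1 q=1 u=0
t2.Δ1 p=0 clk=1 r=1 q=1 u=0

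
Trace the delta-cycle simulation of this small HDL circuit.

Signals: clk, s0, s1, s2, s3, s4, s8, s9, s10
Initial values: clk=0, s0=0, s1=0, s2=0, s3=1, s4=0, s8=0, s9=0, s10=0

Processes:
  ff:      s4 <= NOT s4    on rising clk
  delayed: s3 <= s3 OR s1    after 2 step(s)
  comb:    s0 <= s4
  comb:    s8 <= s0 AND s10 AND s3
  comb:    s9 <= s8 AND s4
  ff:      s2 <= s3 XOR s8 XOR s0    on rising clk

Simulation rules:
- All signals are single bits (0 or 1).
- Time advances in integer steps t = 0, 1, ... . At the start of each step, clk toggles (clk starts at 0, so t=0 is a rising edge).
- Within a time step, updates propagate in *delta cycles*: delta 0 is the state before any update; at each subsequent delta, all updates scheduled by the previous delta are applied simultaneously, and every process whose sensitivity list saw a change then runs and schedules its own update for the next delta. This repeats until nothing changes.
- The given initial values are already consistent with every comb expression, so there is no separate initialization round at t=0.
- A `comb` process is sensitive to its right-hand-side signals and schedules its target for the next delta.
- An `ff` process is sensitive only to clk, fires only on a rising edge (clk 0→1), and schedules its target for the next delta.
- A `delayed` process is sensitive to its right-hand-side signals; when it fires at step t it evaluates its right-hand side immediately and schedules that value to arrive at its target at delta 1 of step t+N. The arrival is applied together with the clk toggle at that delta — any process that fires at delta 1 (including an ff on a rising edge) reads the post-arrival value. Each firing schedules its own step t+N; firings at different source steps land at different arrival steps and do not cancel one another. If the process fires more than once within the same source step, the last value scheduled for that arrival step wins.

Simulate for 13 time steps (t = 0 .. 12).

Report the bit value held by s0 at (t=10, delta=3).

[bits: clk,s0,s10,s4,s2,s9,s8,s1,s3]
t=0: Δ0=000000001 Δ1=100000001 Δ2=100110001 Δ3=110110001 | 3Δ
t=1: Δ0=110110001 Δ1=010110001 | 1Δ
t=2: Δ0=010110001 Δ1=110110001 Δ2=110000001 Δ3=100000001 | 3Δ
t=3: Δ0=100000001 Δ1=000000001 | 1Δ
t=4: Δ0=000000001 Δ1=100000001 Δ2=100110001 Δ3=110110001 | 3Δ
t=5: Δ0=110110001 Δ1=010110001 | 1Δ
t=6: Δ0=010110001 Δ1=110110001 Δ2=110000001 Δ3=100000001 | 3Δ
t=7: Δ0=100000001 Δ1=000000001 | 1Δ
t=8: Δ0=000000001 Δ1=100000001 Δ2=100110001 Δ3=110110001 | 3Δ
t=9: Δ0=110110001 Δ1=010110001 | 1Δ
t=10: Δ0=010110001 Δ1=110110001 Δ2=110000001 Δ3=100000001 | 3Δ
t=11: Δ0=100000001 Δ1=000000001 | 1Δ
t=12: Δ0=000000001 Δ1=100000001 Δ2=100110001 Δ3=110110001 | 3Δ

0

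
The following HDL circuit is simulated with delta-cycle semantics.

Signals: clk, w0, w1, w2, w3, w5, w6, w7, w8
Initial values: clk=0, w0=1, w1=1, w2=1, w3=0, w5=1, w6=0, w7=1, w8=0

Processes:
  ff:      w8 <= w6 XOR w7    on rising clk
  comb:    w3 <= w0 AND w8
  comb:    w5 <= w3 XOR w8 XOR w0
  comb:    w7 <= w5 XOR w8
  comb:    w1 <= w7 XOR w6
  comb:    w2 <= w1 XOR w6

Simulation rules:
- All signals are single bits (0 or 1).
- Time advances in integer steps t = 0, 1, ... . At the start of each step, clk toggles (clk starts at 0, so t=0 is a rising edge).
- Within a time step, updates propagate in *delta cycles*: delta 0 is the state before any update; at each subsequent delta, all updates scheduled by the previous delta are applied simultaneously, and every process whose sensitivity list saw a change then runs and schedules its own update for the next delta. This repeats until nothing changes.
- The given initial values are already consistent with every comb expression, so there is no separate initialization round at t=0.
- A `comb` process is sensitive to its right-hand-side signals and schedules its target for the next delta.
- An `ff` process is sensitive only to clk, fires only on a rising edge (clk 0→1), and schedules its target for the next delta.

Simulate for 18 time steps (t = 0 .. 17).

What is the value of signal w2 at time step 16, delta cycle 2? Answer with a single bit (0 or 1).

1

t0.Δ0 w3=0 w0=1 w7=1 w5=1 clk=0 w1=1 w8=0 w2=1 w6=0
t0.Δ1 w3=0 w0=1 w7=1 w5=1 clk=1 w1=1 w8=0 w2=1 w6=0
t0.Δ2 w3=0 w0=1 w7=1 w5=1 clk=1 w1=1 w8=1 w2=1 w6=0
t0.Δ3 w3=1 w0=1 w7=0 w5=0 clk=1 w1=1 w8=1 w2=1 w6=0
t0.Δ4 w3=1 w0=1 w7=1 w5=1 clk=1 w1=0 w8=1 w2=1 w6=0
t0.Δ5 w3=1 w0=1 w7=0 w5=1 clk=1 w1=1 w8=1 w2=0 w6=0
t0.Δ6 w3=1 w0=1 w7=0 w5=1 clk=1 w1=0 w8=1 w2=1 w6=0
t0.Δ7 w3=1 w0=1 w7=0 w5=1 clk=1 w1=0 w8=1 w2=0 w6=0
t1.Δ0 w3=1 w0=1 w7=0 w5=1 clk=1 w1=0 w8=1 w2=0 w6=0
t1.Δ1 w3=1 w0=1 w7=0 w5=1 clk=0 w1=0 w8=1 w2=0 w6=0
t2.Δ0 w3=1 w0=1 w7=0 w5=1 clk=0 w1=0 w8=1 w2=0 w6=0
t2.Δ1 w3=1 w0=1 w7=0 w5=1 clk=1 w1=0 w8=1 w2=0 w6=0
t2.Δ2 w3=1 w0=1 w7=0 w5=1 clk=1 w1=0 w8=0 w2=0 w6=0
t2.Δ3 w3=0 w0=1 w7=1 w5=0 clk=1 w1=0 w8=0 w2=0 w6=0
t2.Δ4 w3=0 w0=1 w7=0 w5=1 clk=1 w1=1 w8=0 w2=0 w6=0
t2.Δ5 w3=0 w0=1 w7=1 w5=1 clk=1 w1=0 w8=0 w2=1 w6=0
t2.Δ6 w3=0 w0=1 w7=1 w5=1 clk=1 w1=1 w8=0 w2=0 w6=0
t2.Δ7 w3=0 w0=1 w7=1 w5=1 clk=1 w1=1 w8=0 w2=1 w6=0
t3.Δ0 w3=0 w0=1 w7=1 w5=1 clk=1 w1=1 w8=0 w2=1 w6=0
t3.Δ1 w3=0 w0=1 w7=1 w5=1 clk=0 w1=1 w8=0 w2=1 w6=0
t4.Δ0 w3=0 w0=1 w7=1 w5=1 clk=0 w1=1 w8=0 w2=1 w6=0
t4.Δ1 w3=0 w0=1 w7=1 w5=1 clk=1 w1=1 w8=0 w2=1 w6=0
t4.Δ2 w3=0 w0=1 w7=1 w5=1 clk=1 w1=1 w8=1 w2=1 w6=0
t4.Δ3 w3=1 w0=1 w7=0 w5=0 clk=1 w1=1 w8=1 w2=1 w6=0
t4.Δ4 w3=1 w0=1 w7=1 w5=1 clk=1 w1=0 w8=1 w2=1 w6=0
t4.Δ5 w3=1 w0=1 w7=0 w5=1 clk=1 w1=1 w8=1 w2=0 w6=0
t4.Δ6 w3=1 w0=1 w7=0 w5=1 clk=1 w1=0 w8=1 w2=1 w6=0
t4.Δ7 w3=1 w0=1 w7=0 w5=1 clk=1 w1=0 w8=1 w2=0 w6=0
t5.Δ0 w3=1 w0=1 w7=0 w5=1 clk=1 w1=0 w8=1 w2=0 w6=0
t5.Δ1 w3=1 w0=1 w7=0 w5=1 clk=0 w1=0 w8=1 w2=0 w6=0
t6.Δ0 w3=1 w0=1 w7=0 w5=1 clk=0 w1=0 w8=1 w2=0 w6=0
t6.Δ1 w3=1 w0=1 w7=0 w5=1 clk=1 w1=0 w8=1 w2=0 w6=0
t6.Δ2 w3=1 w0=1 w7=0 w5=1 clk=1 w1=0 w8=0 w2=0 w6=0
t6.Δ3 w3=0 w0=1 w7=1 w5=0 clk=1 w1=0 w8=0 w2=0 w6=0
t6.Δ4 w3=0 w0=1 w7=0 w5=1 clk=1 w1=1 w8=0 w2=0 w6=0
t6.Δ5 w3=0 w0=1 w7=1 w5=1 clk=1 w1=0 w8=0 w2=1 w6=0
t6.Δ6 w3=0 w0=1 w7=1 w5=1 clk=1 w1=1 w8=0 w2=0 w6=0
t6.Δ7 w3=0 w0=1 w7=1 w5=1 clk=1 w1=1 w8=0 w2=1 w6=0
t7.Δ0 w3=0 w0=1 w7=1 w5=1 clk=1 w1=1 w8=0 w2=1 w6=0
t7.Δ1 w3=0 w0=1 w7=1 w5=1 clk=0 w1=1 w8=0 w2=1 w6=0
t8.Δ0 w3=0 w0=1 w7=1 w5=1 clk=0 w1=1 w8=0 w2=1 w6=0
t8.Δ1 w3=0 w0=1 w7=1 w5=1 clk=1 w1=1 w8=0 w2=1 w6=0
t8.Δ2 w3=0 w0=1 w7=1 w5=1 clk=1 w1=1 w8=1 w2=1 w6=0
t8.Δ3 w3=1 w0=1 w7=0 w5=0 clk=1 w1=1 w8=1 w2=1 w6=0
t8.Δ4 w3=1 w0=1 w7=1 w5=1 clk=1 w1=0 w8=1 w2=1 w6=0
t8.Δ5 w3=1 w0=1 w7=0 w5=1 clk=1 w1=1 w8=1 w2=0 w6=0
t8.Δ6 w3=1 w0=1 w7=0 w5=1 clk=1 w1=0 w8=1 w2=1 w6=0
t8.Δ7 w3=1 w0=1 w7=0 w5=1 clk=1 w1=0 w8=1 w2=0 w6=0
t9.Δ0 w3=1 w0=1 w7=0 w5=1 clk=1 w1=0 w8=1 w2=0 w6=0
t9.Δ1 w3=1 w0=1 w7=0 w5=1 clk=0 w1=0 w8=1 w2=0 w6=0
t10.Δ0 w3=1 w0=1 w7=0 w5=1 clk=0 w1=0 w8=1 w2=0 w6=0
t10.Δ1 w3=1 w0=1 w7=0 w5=1 clk=1 w1=0 w8=1 w2=0 w6=0
t10.Δ2 w3=1 w0=1 w7=0 w5=1 clk=1 w1=0 w8=0 w2=0 w6=0
t10.Δ3 w3=0 w0=1 w7=1 w5=0 clk=1 w1=0 w8=0 w2=0 w6=0
t10.Δ4 w3=0 w0=1 w7=0 w5=1 clk=1 w1=1 w8=0 w2=0 w6=0
t10.Δ5 w3=0 w0=1 w7=1 w5=1 clk=1 w1=0 w8=0 w2=1 w6=0
t10.Δ6 w3=0 w0=1 w7=1 w5=1 clk=1 w1=1 w8=0 w2=0 w6=0
t10.Δ7 w3=0 w0=1 w7=1 w5=1 clk=1 w1=1 w8=0 w2=1 w6=0
t11.Δ0 w3=0 w0=1 w7=1 w5=1 clk=1 w1=1 w8=0 w2=1 w6=0
t11.Δ1 w3=0 w0=1 w7=1 w5=1 clk=0 w1=1 w8=0 w2=1 w6=0
t12.Δ0 w3=0 w0=1 w7=1 w5=1 clk=0 w1=1 w8=0 w2=1 w6=0
t12.Δ1 w3=0 w0=1 w7=1 w5=1 clk=1 w1=1 w8=0 w2=1 w6=0
t12.Δ2 w3=0 w0=1 w7=1 w5=1 clk=1 w1=1 w8=1 w2=1 w6=0
t12.Δ3 w3=1 w0=1 w7=0 w5=0 clk=1 w1=1 w8=1 w2=1 w6=0
t12.Δ4 w3=1 w0=1 w7=1 w5=1 clk=1 w1=0 w8=1 w2=1 w6=0
t12.Δ5 w3=1 w0=1 w7=0 w5=1 clk=1 w1=1 w8=1 w2=0 w6=0
t12.Δ6 w3=1 w0=1 w7=0 w5=1 clk=1 w1=0 w8=1 w2=1 w6=0
t12.Δ7 w3=1 w0=1 w7=0 w5=1 clk=1 w1=0 w8=1 w2=0 w6=0
t13.Δ0 w3=1 w0=1 w7=0 w5=1 clk=1 w1=0 w8=1 w2=0 w6=0
t13.Δ1 w3=1 w0=1 w7=0 w5=1 clk=0 w1=0 w8=1 w2=0 w6=0
t14.Δ0 w3=1 w0=1 w7=0 w5=1 clk=0 w1=0 w8=1 w2=0 w6=0
t14.Δ1 w3=1 w0=1 w7=0 w5=1 clk=1 w1=0 w8=1 w2=0 w6=0
t14.Δ2 w3=1 w0=1 w7=0 w5=1 clk=1 w1=0 w8=0 w2=0 w6=0
t14.Δ3 w3=0 w0=1 w7=1 w5=0 clk=1 w1=0 w8=0 w2=0 w6=0
t14.Δ4 w3=0 w0=1 w7=0 w5=1 clk=1 w1=1 w8=0 w2=0 w6=0
t14.Δ5 w3=0 w0=1 w7=1 w5=1 clk=1 w1=0 w8=0 w2=1 w6=0
t14.Δ6 w3=0 w0=1 w7=1 w5=1 clk=1 w1=1 w8=0 w2=0 w6=0
t14.Δ7 w3=0 w0=1 w7=1 w5=1 clk=1 w1=1 w8=0 w2=1 w6=0
t15.Δ0 w3=0 w0=1 w7=1 w5=1 clk=1 w1=1 w8=0 w2=1 w6=0
t15.Δ1 w3=0 w0=1 w7=1 w5=1 clk=0 w1=1 w8=0 w2=1 w6=0
t16.Δ0 w3=0 w0=1 w7=1 w5=1 clk=0 w1=1 w8=0 w2=1 w6=0
t16.Δ1 w3=0 w0=1 w7=1 w5=1 clk=1 w1=1 w8=0 w2=1 w6=0
t16.Δ2 w3=0 w0=1 w7=1 w5=1 clk=1 w1=1 w8=1 w2=1 w6=0
t16.Δ3 w3=1 w0=1 w7=0 w5=0 clk=1 w1=1 w8=1 w2=1 w6=0
t16.Δ4 w3=1 w0=1 w7=1 w5=1 clk=1 w1=0 w8=1 w2=1 w6=0
t16.Δ5 w3=1 w0=1 w7=0 w5=1 clk=1 w1=1 w8=1 w2=0 w6=0
t16.Δ6 w3=1 w0=1 w7=0 w5=1 clk=1 w1=0 w8=1 w2=1 w6=0
t16.Δ7 w3=1 w0=1 w7=0 w5=1 clk=1 w1=0 w8=1 w2=0 w6=0
t17.Δ0 w3=1 w0=1 w7=0 w5=1 clk=1 w1=0 w8=1 w2=0 w6=0
t17.Δ1 w3=1 w0=1 w7=0 w5=1 clk=0 w1=0 w8=1 w2=0 w6=0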